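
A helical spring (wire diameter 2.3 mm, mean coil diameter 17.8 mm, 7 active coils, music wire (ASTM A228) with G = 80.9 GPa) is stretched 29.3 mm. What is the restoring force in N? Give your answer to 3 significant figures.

210 N

k = Gd⁴/(8D³N_a) = (80.9×10³)(2.3⁴)/(8·17.8³·7) = 7.1682 N/mm
F = k·δ = 7.1682 × 29.3 = 210.03 N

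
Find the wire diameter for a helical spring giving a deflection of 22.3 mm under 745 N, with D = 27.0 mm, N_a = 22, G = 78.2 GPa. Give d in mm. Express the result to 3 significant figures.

Required rate k = F/δ = 745/22.3 = 33.408 N/mm
d = (8D³N_a·k / G)^(1/4) = (8·27.0³·22·33.408 / (78.2×10³))^0.25
  = (1480)^0.25 = 6.2024 mm

6.20 mm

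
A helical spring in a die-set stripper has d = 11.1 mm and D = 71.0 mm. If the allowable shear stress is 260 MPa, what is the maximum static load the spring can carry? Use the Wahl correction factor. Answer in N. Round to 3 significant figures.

1590 N

C = D/d = 71.0/11.1 = 6.3964
K_W = (4C−1)/(4C−4) + 0.615/C = 24.586/21.586 + 0.0961 = 1.2351
τ_max = K·8FD/(πd³) → F_max = τ_allow·πd³/(8DK)
F_max = 260·π·11.1³/(8·71.0·1.2351) = 1.1171e+06/701.55 = 1592.3 N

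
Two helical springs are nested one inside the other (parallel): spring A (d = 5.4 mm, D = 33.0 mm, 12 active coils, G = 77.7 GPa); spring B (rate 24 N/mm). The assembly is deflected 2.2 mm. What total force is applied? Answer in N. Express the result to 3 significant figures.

k_A = Gd⁴/(8D³N_a) = (77.7×10³)(5.4⁴)/(8·33.0³·12) = 19.151 N/mm
Parallel: k_eq = 19.151 + 24 = 43.151 N/mm
F = k_eq·δ = 43.151·2.2 = 94.931 N

94.9 N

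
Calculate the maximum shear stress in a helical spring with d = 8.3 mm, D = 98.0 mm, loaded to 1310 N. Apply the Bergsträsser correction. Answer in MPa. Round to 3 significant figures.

Spring index C = D/d = 98.0/8.3 = 11.8072
K_B = (4C+2)/(4C−3) = 49.229/44.229 = 1.1130
τ₀ = 8FD/(πd³) = 8·1310·98.0/(π·8.3³) = 1.02704e+06/1796.3 = 571.75 MPa
τ_max = K·τ₀ = 1.1130 × 571.75 = 636.38 MPa

636 MPa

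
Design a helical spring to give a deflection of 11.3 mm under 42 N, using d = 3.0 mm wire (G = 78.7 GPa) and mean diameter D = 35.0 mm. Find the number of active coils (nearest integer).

5

Required rate k = F/δ = 42/11.3 = 3.7168 N/mm
N_a = Gd⁴/(8D³k) = (78.7×10³ × 3.0⁴)/(8 × 35.0³ × 3.7168)
    = 6.3747e+06 / 1.27487e+06 = 5 → 5 coils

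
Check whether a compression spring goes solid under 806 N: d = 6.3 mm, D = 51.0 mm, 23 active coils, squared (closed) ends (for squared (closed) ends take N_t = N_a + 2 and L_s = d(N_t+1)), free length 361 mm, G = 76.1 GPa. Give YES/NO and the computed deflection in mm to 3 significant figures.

k = Gd⁴/(8D³N_a) = (76.1×10³)(6.3⁴)/(8·51.0³·23) = 4.9115 N/mm
N_t = 25; L_s = 6.3·26 = 163.8 mm; δ_solid = L₀ − L_s = 361 − 163.8 = 197.2 mm
δ = F/k = 806/4.9115 = 164.1 mm
δ < δ_solid → spring does not go solid

NO, δ = 164 mm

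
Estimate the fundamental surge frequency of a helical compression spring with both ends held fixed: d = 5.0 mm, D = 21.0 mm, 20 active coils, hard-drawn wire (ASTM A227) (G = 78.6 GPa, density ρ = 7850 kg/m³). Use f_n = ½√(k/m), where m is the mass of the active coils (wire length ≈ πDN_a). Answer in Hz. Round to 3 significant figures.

202 Hz

k = Gd⁴/(8D³N_a) = (78.6×10³)(5.0⁴)/(8·21.0³·20) = 33.153 N/mm = 33153 N/m
Wire length L = πDN_a = π·21.0·20 = 1319.5 mm
m = ρ·(πd²/4)·L = 7850 × 19.635×10⁻⁶ m² × 1.3195 m = 0.20338 kg
f_n = ½√(k/m) = 0.5·√(33153/0.20338) = 0.5·√(1.6301e+05) = 201.88 Hz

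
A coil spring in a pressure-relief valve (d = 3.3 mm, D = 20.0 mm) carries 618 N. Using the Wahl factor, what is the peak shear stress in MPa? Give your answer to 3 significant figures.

Spring index C = D/d = 20.0/3.3 = 6.0606
K_W = (4C−1)/(4C−4) + 0.615/C = 23.242/20.242 + 0.1015 = 1.2497
τ₀ = 8FD/(πd³) = 8·618·20.0/(π·3.3³) = 98880/112.9 = 875.82 MPa
τ_max = K·τ₀ = 1.2497 × 875.82 = 1094.5 MPa

1090 MPa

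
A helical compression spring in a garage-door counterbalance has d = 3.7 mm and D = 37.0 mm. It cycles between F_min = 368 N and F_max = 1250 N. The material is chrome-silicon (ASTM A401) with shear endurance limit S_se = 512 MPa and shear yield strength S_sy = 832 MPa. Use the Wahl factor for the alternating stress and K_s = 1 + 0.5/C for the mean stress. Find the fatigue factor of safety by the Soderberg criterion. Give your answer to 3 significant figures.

0.268

C = D/d = 37.0/3.7 = 10.0000; K_W = (4C−1)/(4C−4)+0.615/C = 1.1448; K_s = 1+0.5/C = 1.0500
F_a = (F_max−F_min)/2 = 441 N; F_m = (F_max+F_min)/2 = 809 N
τ_a = K_W·8F_aD/(πd³) = 1.1448 × 820.3 = 939.11 MPa
τ_m = K_s·8F_mD/(πd³) = 1.0500 × 1504.8 = 1580.1 MPa
Soderberg: 1/n_f = τ_a/S_se + τ_m/S_sy = 939.11/512 + 1580.1/832 = 1.83420 + 1.89911 = 3.7333
n_f = 1/3.7333 = 0.2679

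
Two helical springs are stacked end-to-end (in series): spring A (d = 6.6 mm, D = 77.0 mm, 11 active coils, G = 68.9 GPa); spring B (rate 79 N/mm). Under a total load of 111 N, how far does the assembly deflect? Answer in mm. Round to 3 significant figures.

k_A = Gd⁴/(8D³N_a) = (68.9×10³)(6.6⁴)/(8·77.0³·11) = 3.2542 N/mm
Series: 1/k_eq = 1/3.2542 + 1/79 = 0.31996; k_eq = 3.1254 N/mm
δ = F/k_eq = 111/3.1254 = 35.515 mm

35.5 mm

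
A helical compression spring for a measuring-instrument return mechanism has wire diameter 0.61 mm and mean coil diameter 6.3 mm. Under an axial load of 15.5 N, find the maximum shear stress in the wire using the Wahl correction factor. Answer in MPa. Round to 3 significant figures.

Spring index C = D/d = 6.3/0.61 = 10.3279
K_W = (4C−1)/(4C−4) + 0.615/C = 40.311/37.311 + 0.0595 = 1.1400
τ₀ = 8FD/(πd³) = 8·15.5·6.3/(π·0.61³) = 781.2/0.71308 = 1095.5 MPa
τ_max = K·τ₀ = 1.1400 × 1095.5 = 1248.8 MPa

1250 MPa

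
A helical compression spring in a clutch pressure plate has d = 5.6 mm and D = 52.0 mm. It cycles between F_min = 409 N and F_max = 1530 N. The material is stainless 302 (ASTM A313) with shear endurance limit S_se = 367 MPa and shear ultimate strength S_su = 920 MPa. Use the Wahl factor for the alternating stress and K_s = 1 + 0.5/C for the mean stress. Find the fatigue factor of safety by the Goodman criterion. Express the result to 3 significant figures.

C = D/d = 52.0/5.6 = 9.2857; K_W = (4C−1)/(4C−4)+0.615/C = 1.1567; K_s = 1+0.5/C = 1.0538
F_a = (F_max−F_min)/2 = 560.5 N; F_m = (F_max+F_min)/2 = 969.5 N
τ_a = K_W·8F_aD/(πd³) = 1.1567 × 422.62 = 488.87 MPa
τ_m = K_s·8F_mD/(πd³) = 1.0538 × 731.02 = 770.38 MPa
Goodman: 1/n_f = τ_a/S_se + τ_m/S_su = 488.87/367 + 770.38/920 = 1.33207 + 0.83737 = 2.1694
n_f = 1/2.1694 = 0.4609

0.461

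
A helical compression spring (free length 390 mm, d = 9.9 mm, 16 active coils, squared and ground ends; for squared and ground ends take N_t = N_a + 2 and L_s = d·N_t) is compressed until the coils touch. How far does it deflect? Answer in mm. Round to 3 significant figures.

N_t = 18; L_s = 9.9·18 = 178.2 mm
δ_solid = L₀ − L_s = 390 − 178.2 = 211.8 mm

212 mm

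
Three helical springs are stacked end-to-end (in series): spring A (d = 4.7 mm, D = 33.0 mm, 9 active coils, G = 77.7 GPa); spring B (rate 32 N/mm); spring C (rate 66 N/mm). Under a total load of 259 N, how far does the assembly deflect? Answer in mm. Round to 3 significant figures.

29.7 mm

k_A = Gd⁴/(8D³N_a) = (77.7×10³)(4.7⁴)/(8·33.0³·9) = 14.653 N/mm
Series: 1/k_eq = 1/14.653 + 1/32 + 1/66 = 0.11465; k_eq = 8.7226 N/mm
δ = F/k_eq = 259/8.7226 = 29.693 mm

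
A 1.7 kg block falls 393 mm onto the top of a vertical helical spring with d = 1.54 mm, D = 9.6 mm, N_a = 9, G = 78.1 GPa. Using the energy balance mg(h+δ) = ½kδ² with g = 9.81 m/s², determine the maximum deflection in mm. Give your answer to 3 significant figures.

k = Gd⁴/(8D³N_a) = (78.1×10³)(1.54⁴)/(8·9.6³·9) = 6.8958 N/mm
W = mg = 1.7 × 9.81 = 16.677 N
½kδ² − Wδ − Wh = 0 → δ = (W + √(W² + 2kWh))/k
δ = (16.677 + √(278.12 + 90391.6))/6.8958 = (16.677 + 301.11)/6.8958 = 46.084 mm

46.1 mm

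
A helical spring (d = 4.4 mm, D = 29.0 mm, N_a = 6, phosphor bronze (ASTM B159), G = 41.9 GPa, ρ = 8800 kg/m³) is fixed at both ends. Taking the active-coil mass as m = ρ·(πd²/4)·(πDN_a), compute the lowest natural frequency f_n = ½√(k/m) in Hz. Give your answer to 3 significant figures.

214 Hz

k = Gd⁴/(8D³N_a) = (41.9×10³)(4.4⁴)/(8·29.0³·6) = 13.415 N/mm = 13415 N/m
Wire length L = πDN_a = π·29.0·6 = 546.64 mm
m = ρ·(πd²/4)·L = 8800 × 15.205×10⁻⁶ m² × 0.54664 m = 0.073144 kg
f_n = ½√(k/m) = 0.5·√(13415/0.073144) = 0.5·√(1.8341e+05) = 214.13 Hz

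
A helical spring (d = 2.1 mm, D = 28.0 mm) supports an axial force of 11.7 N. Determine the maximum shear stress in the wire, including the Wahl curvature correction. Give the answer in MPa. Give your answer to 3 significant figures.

99.7 MPa

Spring index C = D/d = 28.0/2.1 = 13.3333
K_W = (4C−1)/(4C−4) + 0.615/C = 52.333/49.333 + 0.0461 = 1.1069
τ₀ = 8FD/(πd³) = 8·11.7·28.0/(π·2.1³) = 2620.8/29.094 = 90.08 MPa
τ_max = K·τ₀ = 1.1069 × 90.08 = 99.712 MPa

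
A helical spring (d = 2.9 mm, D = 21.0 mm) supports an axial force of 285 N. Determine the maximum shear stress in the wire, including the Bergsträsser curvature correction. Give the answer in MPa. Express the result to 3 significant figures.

Spring index C = D/d = 21.0/2.9 = 7.2414
K_B = (4C+2)/(4C−3) = 30.966/25.966 = 1.1926
τ₀ = 8FD/(πd³) = 8·285·21.0/(π·2.9³) = 47880/76.62 = 624.9 MPa
τ_max = K·τ₀ = 1.1926 × 624.9 = 745.23 MPa

745 MPa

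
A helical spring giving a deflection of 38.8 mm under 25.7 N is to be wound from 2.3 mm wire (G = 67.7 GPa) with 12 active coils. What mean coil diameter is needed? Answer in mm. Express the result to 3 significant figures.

Required rate k = F/δ = 25.7/38.8 = 0.66237 N/mm
D = (Gd⁴/(8N_a·k))^(1/3) = (67.7×10³·2.3⁴/(8·12·0.66237))^(1/3)
  = (29793.9)^(1/3) = 31.0010 mm

31.0 mm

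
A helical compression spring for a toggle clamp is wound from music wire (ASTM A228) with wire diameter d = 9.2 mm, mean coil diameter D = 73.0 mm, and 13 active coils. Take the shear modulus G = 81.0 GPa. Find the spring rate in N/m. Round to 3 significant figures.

14300 N/m

k = Gd⁴/(8D³N_a) = (81.0×10³ × 9.2⁴) / (8 × 73.0³ × 13)
  = 5.80278e+08 / 4.04578e+07 = 14.343 N/mm = 14343 N/m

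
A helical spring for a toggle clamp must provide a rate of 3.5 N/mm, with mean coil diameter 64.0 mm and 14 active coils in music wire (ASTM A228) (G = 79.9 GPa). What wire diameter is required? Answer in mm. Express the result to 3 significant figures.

d = (8D³N_a·k / G)^(1/4) = (8·64.0³·14·3.5 / (79.9×10³))^0.25
  = (1286.1)^0.25 = 5.9885 mm

5.99 mm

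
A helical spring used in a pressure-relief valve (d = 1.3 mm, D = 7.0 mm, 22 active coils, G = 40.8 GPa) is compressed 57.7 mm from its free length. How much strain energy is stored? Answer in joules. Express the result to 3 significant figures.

3.21 J

k = Gd⁴/(8D³N_a) = (40.8×10³)(1.3⁴)/(8·7.0³·22) = 1.9303 N/mm
U = ½kδ² = 0.5 × 1.9303 × 57.7² = 3213.3 N·mm = 3.2133 J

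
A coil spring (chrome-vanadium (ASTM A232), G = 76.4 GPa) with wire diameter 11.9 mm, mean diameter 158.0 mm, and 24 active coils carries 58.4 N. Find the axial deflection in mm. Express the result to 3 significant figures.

28.9 mm

k = Gd⁴/(8D³N_a) = (76.4×10³)(11.9⁴)/(8·158.0³·24) = 2.0231 N/mm
δ = F/k = 58.4 / 2.0231 = 28.867 mm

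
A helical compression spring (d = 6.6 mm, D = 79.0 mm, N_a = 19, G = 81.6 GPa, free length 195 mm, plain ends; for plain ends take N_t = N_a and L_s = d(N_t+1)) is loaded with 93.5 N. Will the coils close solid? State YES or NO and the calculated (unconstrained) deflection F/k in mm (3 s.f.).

k = Gd⁴/(8D³N_a) = (81.6×10³)(6.6⁴)/(8·79.0³·19) = 2.0661 N/mm
N_t = 19; L_s = 6.6·20 = 132 mm; δ_solid = L₀ − L_s = 195 − 132 = 63 mm
δ = F/k = 93.5/2.0661 = 45.255 mm
δ < δ_solid → spring does not go solid

NO, δ = 45.3 mm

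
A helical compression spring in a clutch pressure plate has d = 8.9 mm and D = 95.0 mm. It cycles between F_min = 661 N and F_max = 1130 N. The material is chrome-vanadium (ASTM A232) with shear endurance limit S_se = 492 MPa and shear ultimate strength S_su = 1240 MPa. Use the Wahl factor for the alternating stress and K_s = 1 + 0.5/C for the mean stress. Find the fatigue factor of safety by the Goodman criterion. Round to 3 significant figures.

2.25

C = D/d = 95.0/8.9 = 10.6742; K_W = (4C−1)/(4C−4)+0.615/C = 1.1351; K_s = 1+0.5/C = 1.0468
F_a = (F_max−F_min)/2 = 234.5 N; F_m = (F_max+F_min)/2 = 895.5 N
τ_a = K_W·8F_aD/(πd³) = 1.1351 × 80.47 = 91.345 MPa
τ_m = K_s·8F_mD/(πd³) = 1.0468 × 307.3 = 321.69 MPa
Goodman: 1/n_f = τ_a/S_se + τ_m/S_su = 91.345/492 + 321.69/1240 = 0.18566 + 0.25943 = 0.44509
n_f = 1/0.44509 = 2.247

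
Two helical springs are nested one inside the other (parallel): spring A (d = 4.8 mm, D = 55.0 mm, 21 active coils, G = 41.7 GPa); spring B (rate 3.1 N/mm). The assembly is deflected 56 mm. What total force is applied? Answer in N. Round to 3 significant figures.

k_A = Gd⁴/(8D³N_a) = (41.7×10³)(4.8⁴)/(8·55.0³·21) = 0.79196 N/mm
Parallel: k_eq = 0.79196 + 3.1 = 3.892 N/mm
F = k_eq·δ = 3.892·56 = 217.95 N

218 N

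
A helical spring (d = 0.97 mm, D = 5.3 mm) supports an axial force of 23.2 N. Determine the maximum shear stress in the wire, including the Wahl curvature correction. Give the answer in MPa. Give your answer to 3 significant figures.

Spring index C = D/d = 5.3/0.97 = 5.4639
K_W = (4C−1)/(4C−4) + 0.615/C = 20.856/17.856 + 0.1126 = 1.2806
τ₀ = 8FD/(πd³) = 8·23.2·5.3/(π·0.97³) = 983.68/2.8672 = 343.07 MPa
τ_max = K·τ₀ = 1.2806 × 343.07 = 439.33 MPa

439 MPa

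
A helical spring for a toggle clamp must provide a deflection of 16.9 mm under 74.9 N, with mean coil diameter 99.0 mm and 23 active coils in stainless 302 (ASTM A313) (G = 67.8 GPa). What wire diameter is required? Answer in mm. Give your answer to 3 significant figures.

10.4 mm

Required rate k = F/δ = 74.9/16.9 = 4.432 N/mm
d = (8D³N_a·k / G)^(1/4) = (8·99.0³·23·4.432 / (67.8×10³))^0.25
  = (11670)^0.25 = 10.3937 mm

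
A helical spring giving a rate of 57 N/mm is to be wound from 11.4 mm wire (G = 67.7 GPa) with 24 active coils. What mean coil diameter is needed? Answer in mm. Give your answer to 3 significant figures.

47.1 mm

D = (Gd⁴/(8N_a·k))^(1/3) = (67.7×10³·11.4⁴/(8·24·57))^(1/3)
  = (104480)^(1/3) = 47.0989 mm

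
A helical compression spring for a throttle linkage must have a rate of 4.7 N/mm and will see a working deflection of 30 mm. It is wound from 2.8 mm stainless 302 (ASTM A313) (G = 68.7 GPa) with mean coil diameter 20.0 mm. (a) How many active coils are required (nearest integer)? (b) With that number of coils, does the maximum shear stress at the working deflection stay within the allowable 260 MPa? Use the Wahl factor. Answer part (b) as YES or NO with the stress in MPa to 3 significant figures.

N_a = Gd⁴/(8D³k) = (68.7×10³)(2.8⁴)/(8·20.0³·4.7) = 14.04 → N_a = 14
Actual rate k = Gd⁴/(8D³·14) = 4.7128 N/mm
Working load F = kδ = 4.7128·30 = 141.38 N
C = 20.0/2.8 = 7.1429; K_W = (4C−1)/(4C−4)+0.615/C = 1.2082
τ_max = K_W·8FD/(πd³) = 1.2082·328.02 = 396.31 MPa
τ_max > 260 MPa → exceeds allowable

(a) 14 coils; (b) NO, τ_max = 396 MPa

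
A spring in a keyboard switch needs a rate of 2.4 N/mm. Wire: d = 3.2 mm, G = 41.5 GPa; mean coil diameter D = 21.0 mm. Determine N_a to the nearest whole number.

N_a = Gd⁴/(8D³k) = (41.5×10³ × 3.2⁴)/(8 × 21.0³ × 2.4)
    = 4.35159e+06 / 177811 = 24.47 → 24 coils

24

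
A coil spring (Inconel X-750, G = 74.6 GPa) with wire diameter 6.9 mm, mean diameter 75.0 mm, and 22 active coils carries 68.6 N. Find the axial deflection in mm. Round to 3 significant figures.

30.1 mm

k = Gd⁴/(8D³N_a) = (74.6×10³)(6.9⁴)/(8·75.0³·22) = 2.2774 N/mm
δ = F/k = 68.6 / 2.2774 = 30.122 mm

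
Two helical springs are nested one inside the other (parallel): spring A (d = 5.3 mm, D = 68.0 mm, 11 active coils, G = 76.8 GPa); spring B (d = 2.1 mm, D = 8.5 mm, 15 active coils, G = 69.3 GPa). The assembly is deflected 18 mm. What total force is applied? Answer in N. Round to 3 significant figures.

369 N

k_A = Gd⁴/(8D³N_a) = (76.8×10³)(5.3⁴)/(8·68.0³·11) = 2.1901 N/mm
k_B = Gd⁴/(8D³N_a) = (69.3×10³)(2.1⁴)/(8·8.5³·15) = 18.288 N/mm
Parallel: k_eq = 2.1901 + 18.288 = 20.478 N/mm
F = k_eq·δ = 20.478·18 = 368.61 N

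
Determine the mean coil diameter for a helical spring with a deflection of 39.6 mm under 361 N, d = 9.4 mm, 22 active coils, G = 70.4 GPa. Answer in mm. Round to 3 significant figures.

Required rate k = F/δ = 361/39.6 = 9.1162 N/mm
D = (Gd⁴/(8N_a·k))^(1/3) = (70.4×10³·9.4⁴/(8·22·9.1162))^(1/3)
  = (342578)^(1/3) = 69.9713 mm

70.0 mm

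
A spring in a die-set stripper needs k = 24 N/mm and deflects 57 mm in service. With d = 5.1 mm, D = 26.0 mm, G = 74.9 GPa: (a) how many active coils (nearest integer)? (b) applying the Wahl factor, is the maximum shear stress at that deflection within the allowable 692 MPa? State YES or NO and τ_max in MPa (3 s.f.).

N_a = Gd⁴/(8D³k) = (74.9×10³)(5.1⁴)/(8·26.0³·24) = 15.02 → N_a = 15
Actual rate k = Gd⁴/(8D³·15) = 24.025 N/mm
Working load F = kδ = 24.025·57 = 1369.4 N
C = 26.0/5.1 = 5.0980; K_W = (4C−1)/(4C−4)+0.615/C = 1.3036
τ_max = K_W·8FD/(πd³) = 1.3036·683.5 = 891.05 MPa
τ_max > 692 MPa → exceeds allowable

(a) 15 coils; (b) NO, τ_max = 891 MPa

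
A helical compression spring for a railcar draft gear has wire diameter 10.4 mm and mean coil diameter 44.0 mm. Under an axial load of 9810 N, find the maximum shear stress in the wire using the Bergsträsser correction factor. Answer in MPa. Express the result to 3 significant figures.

Spring index C = D/d = 44.0/10.4 = 4.2308
K_B = (4C+2)/(4C−3) = 18.923/13.923 = 1.3591
τ₀ = 8FD/(πd³) = 8·9810·44.0/(π·10.4³) = 3.45312e+06/3533.9 = 977.15 MPa
τ_max = K·τ₀ = 1.3591 × 977.15 = 1328.1 MPa

1330 MPa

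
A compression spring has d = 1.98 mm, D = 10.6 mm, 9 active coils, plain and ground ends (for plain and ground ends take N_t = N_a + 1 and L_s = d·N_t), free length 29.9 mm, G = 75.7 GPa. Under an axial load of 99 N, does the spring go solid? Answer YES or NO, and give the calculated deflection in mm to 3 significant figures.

k = Gd⁴/(8D³N_a) = (75.7×10³)(1.98⁴)/(8·10.6³·9) = 13.568 N/mm
N_t = 10; L_s = 1.98·10 = 19.8 mm; δ_solid = L₀ − L_s = 29.9 − 19.8 = 10.1 mm
δ = F/k = 99/13.568 = 7.2967 mm
δ < δ_solid → spring does not go solid

NO, δ = 7.30 mm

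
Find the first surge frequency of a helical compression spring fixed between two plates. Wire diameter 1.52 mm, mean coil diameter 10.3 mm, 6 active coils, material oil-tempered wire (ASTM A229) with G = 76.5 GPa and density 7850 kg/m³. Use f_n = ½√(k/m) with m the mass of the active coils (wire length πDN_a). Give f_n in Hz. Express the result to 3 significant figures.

k = Gd⁴/(8D³N_a) = (76.5×10³)(1.52⁴)/(8·10.3³·6) = 7.7854 N/mm = 7785.4 N/m
Wire length L = πDN_a = π·10.3·6 = 194.15 mm
m = ρ·(πd²/4)·L = 7850 × 1.8146×10⁻⁶ m² × 0.19415 m = 0.0027656 kg
f_n = ½√(k/m) = 0.5·√(7785.4/0.0027656) = 0.5·√(2.8151e+06) = 838.92 Hz

839 Hz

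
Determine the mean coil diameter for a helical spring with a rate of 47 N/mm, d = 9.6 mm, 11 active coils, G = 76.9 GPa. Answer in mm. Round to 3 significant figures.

54.1 mm

D = (Gd⁴/(8N_a·k))^(1/3) = (76.9×10³·9.6⁴/(8·11·47))^(1/3)
  = (157918)^(1/3) = 54.0518 mm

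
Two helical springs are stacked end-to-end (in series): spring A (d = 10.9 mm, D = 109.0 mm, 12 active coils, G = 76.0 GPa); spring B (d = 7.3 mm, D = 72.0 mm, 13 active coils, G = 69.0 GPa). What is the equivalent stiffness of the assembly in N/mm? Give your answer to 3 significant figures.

3.18 N/mm

k_A = Gd⁴/(8D³N_a) = (76.0×10³)(10.9⁴)/(8·109.0³·12) = 8.6292 N/mm
k_B = Gd⁴/(8D³N_a) = (69.0×10³)(7.3⁴)/(8·72.0³·13) = 5.0479 N/mm
Series: 1/k_eq = 1/8.6292 + 1/5.0479 = 0.31399; k_eq = 3.1848 N/mm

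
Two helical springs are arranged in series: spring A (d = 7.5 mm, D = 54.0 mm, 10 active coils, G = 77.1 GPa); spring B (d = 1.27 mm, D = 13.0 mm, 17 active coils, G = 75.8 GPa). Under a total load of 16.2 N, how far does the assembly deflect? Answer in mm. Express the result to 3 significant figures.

k_A = Gd⁴/(8D³N_a) = (77.1×10³)(7.5⁴)/(8·54.0³·10) = 19.365 N/mm
k_B = Gd⁴/(8D³N_a) = (75.8×10³)(1.27⁴)/(8·13.0³·17) = 0.65996 N/mm
Series: 1/k_eq = 1/19.365 + 1/0.65996 = 1.5669; k_eq = 0.63821 N/mm
δ = F/k_eq = 16.2/0.63821 = 25.384 mm

25.4 mm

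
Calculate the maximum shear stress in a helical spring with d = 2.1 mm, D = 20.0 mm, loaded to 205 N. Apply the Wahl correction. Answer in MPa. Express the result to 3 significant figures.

Spring index C = D/d = 20.0/2.1 = 9.5238
K_W = (4C−1)/(4C−4) + 0.615/C = 37.095/34.095 + 0.0646 = 1.1526
τ₀ = 8FD/(πd³) = 8·205·20.0/(π·2.1³) = 32800/29.094 = 1127.4 MPa
τ_max = K·τ₀ = 1.1526 × 1127.4 = 1299.4 MPa

1300 MPa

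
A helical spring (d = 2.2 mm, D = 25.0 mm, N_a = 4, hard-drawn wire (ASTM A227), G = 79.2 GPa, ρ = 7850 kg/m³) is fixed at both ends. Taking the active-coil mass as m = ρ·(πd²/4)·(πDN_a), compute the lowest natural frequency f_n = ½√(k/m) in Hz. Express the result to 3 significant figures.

315 Hz

k = Gd⁴/(8D³N_a) = (79.2×10³)(2.2⁴)/(8·25.0³·4) = 3.7106 N/mm = 3710.6 N/m
Wire length L = πDN_a = π·25.0·4 = 314.16 mm
m = ρ·(πd²/4)·L = 7850 × 3.8013×10⁻⁶ m² × 0.31416 m = 0.0093746 kg
f_n = ½√(k/m) = 0.5·√(3710.6/0.0093746) = 0.5·√(3.9581e+05) = 314.57 Hz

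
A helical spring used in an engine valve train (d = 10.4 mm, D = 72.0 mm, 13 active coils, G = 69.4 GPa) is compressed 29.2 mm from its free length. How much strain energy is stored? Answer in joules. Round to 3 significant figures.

k = Gd⁴/(8D³N_a) = (69.4×10³)(10.4⁴)/(8·72.0³·13) = 20.915 N/mm
U = ½kδ² = 0.5 × 20.915 × 29.2² = 8916.6 N·mm = 8.9166 J

8.92 J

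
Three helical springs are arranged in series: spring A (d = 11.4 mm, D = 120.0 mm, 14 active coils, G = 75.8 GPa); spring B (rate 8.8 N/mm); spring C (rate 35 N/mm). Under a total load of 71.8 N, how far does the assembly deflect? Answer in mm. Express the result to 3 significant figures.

k_A = Gd⁴/(8D³N_a) = (75.8×10³)(11.4⁴)/(8·120.0³·14) = 6.615 N/mm
Series: 1/k_eq = 1/6.615 + 1/8.8 + 1/35 = 0.29338; k_eq = 3.4085 N/mm
δ = F/k_eq = 71.8/3.4085 = 21.065 mm

21.1 mm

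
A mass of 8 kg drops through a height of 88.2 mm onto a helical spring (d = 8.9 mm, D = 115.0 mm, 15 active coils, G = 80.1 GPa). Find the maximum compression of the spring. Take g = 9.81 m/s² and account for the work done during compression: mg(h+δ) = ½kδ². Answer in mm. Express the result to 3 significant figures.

105 mm

k = Gd⁴/(8D³N_a) = (80.1×10³)(8.9⁴)/(8·115.0³·15) = 2.7537 N/mm
W = mg = 8 × 9.81 = 78.48 N
½kδ² − Wδ − Wh = 0 → δ = (W + √(W² + 2kWh))/k
δ = (78.48 + √(6159.1 + 38122))/2.7537 = (78.48 + 210.43)/2.7537 = 104.92 mm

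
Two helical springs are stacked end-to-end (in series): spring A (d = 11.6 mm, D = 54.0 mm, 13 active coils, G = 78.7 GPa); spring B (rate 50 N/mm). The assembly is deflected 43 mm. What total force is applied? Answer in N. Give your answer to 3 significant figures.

1370 N

k_A = Gd⁴/(8D³N_a) = (78.7×10³)(11.6⁴)/(8·54.0³·13) = 87.015 N/mm
Series: 1/k_eq = 1/87.015 + 1/50 = 0.031492; k_eq = 31.754 N/mm
F = k_eq·δ = 31.754·43 = 1365.4 N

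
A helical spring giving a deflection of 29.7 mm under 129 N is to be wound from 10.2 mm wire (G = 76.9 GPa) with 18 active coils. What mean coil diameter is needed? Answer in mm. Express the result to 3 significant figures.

110 mm

Required rate k = F/δ = 129/29.7 = 4.3434 N/mm
D = (Gd⁴/(8N_a·k))^(1/3) = (76.9×10³·10.2⁴/(8·18·4.3434))^(1/3)
  = (1.33086e+06)^(1/3) = 109.9961 mm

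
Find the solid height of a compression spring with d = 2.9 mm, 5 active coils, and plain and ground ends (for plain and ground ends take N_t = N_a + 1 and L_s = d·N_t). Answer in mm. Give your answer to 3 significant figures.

plain and ground ends: N_t = N_a + 1 = 5 + 1 = 6
L_s = d·N_t = 2.9 × 6 = 17.4 mm

17.4 mm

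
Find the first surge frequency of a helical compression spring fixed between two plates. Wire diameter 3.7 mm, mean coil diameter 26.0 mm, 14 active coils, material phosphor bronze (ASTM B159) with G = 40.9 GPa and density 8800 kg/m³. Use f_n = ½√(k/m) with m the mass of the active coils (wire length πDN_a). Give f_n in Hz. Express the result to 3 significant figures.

94.9 Hz

k = Gd⁴/(8D³N_a) = (40.9×10³)(3.7⁴)/(8·26.0³·14) = 3.894 N/mm = 3894 N/m
Wire length L = πDN_a = π·26.0·14 = 1143.5 mm
m = ρ·(πd²/4)·L = 8800 × 10.752×10⁻⁶ m² × 1.1435 m = 0.1082 kg
f_n = ½√(k/m) = 0.5·√(3894/0.1082) = 0.5·√(35989) = 94.853 Hz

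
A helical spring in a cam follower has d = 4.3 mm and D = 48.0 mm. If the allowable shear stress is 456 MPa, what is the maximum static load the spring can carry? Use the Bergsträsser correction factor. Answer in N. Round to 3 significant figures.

C = D/d = 48.0/4.3 = 11.1628
K_B = (4C+2)/(4C−3) = 46.651/41.651 = 1.1200
τ_max = K·8FD/(πd³) → F_max = τ_allow·πd³/(8DK)
F_max = 456·π·4.3³/(8·48.0·1.1200) = 1.139e+05/430.1 = 264.82 N

265 N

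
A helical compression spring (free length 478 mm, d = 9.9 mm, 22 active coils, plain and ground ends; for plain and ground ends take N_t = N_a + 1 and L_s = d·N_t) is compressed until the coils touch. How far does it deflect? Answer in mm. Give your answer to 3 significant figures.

250 mm

N_t = 23; L_s = 9.9·23 = 227.7 mm
δ_solid = L₀ − L_s = 478 − 227.7 = 250.3 mm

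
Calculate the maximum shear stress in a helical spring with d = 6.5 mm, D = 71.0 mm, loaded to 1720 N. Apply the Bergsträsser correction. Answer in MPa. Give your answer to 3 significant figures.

1270 MPa

Spring index C = D/d = 71.0/6.5 = 10.9231
K_B = (4C+2)/(4C−3) = 45.692/40.692 = 1.1229
τ₀ = 8FD/(πd³) = 8·1720·71.0/(π·6.5³) = 976960/862.76 = 1132.4 MPa
τ_max = K·τ₀ = 1.1229 × 1132.4 = 1271.5 MPa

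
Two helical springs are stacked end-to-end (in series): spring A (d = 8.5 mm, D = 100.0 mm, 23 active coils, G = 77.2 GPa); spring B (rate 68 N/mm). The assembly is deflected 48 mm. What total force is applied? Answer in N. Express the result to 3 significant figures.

k_A = Gd⁴/(8D³N_a) = (77.2×10³)(8.5⁴)/(8·100.0³·23) = 2.1902 N/mm
Series: 1/k_eq = 1/2.1902 + 1/68 = 0.47129; k_eq = 2.1218 N/mm
F = k_eq·δ = 2.1218·48 = 101.85 N

102 N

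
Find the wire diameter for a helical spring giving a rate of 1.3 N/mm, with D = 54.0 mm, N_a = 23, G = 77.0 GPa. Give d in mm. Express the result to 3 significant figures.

4.70 mm

d = (8D³N_a·k / G)^(1/4) = (8·54.0³·23·1.3 / (77.0×10³))^0.25
  = (489.16)^0.25 = 4.7029 mm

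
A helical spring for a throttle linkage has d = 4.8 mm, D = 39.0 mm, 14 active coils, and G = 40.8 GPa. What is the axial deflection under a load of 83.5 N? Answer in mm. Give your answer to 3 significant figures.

k = Gd⁴/(8D³N_a) = (40.8×10³)(4.8⁴)/(8·39.0³·14) = 3.26 N/mm
δ = F/k = 83.5 / 3.26 = 25.614 mm

25.6 mm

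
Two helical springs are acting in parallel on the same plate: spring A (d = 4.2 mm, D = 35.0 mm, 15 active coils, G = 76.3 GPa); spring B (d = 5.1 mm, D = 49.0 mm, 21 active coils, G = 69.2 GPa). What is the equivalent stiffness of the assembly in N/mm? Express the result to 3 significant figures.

k_A = Gd⁴/(8D³N_a) = (76.3×10³)(4.2⁴)/(8·35.0³·15) = 4.6146 N/mm
k_B = Gd⁴/(8D³N_a) = (69.2×10³)(5.1⁴)/(8·49.0³·21) = 2.3686 N/mm
Parallel: k_eq = 4.6146 + 2.3686 = 6.9832 N/mm

6.98 N/mm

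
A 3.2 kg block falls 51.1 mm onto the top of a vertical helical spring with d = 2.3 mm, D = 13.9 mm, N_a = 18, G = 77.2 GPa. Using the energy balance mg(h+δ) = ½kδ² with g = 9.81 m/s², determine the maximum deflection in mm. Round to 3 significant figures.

30.2 mm

k = Gd⁴/(8D³N_a) = (77.2×10³)(2.3⁴)/(8·13.9³·18) = 5.5863 N/mm
W = mg = 3.2 × 9.81 = 31.392 N
½kδ² − Wδ − Wh = 0 → δ = (W + √(W² + 2kWh))/k
δ = (31.392 + √(985.46 + 17922.2))/5.5863 = (31.392 + 137.51)/5.5863 = 30.234 mm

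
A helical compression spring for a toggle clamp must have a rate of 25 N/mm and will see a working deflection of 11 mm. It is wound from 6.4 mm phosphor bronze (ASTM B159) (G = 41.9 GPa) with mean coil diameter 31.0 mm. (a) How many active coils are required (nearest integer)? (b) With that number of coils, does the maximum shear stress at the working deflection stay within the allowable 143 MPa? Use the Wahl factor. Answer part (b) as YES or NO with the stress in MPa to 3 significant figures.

N_a = Gd⁴/(8D³k) = (41.9×10³)(6.4⁴)/(8·31.0³·25) = 11.8 → N_a = 12
Actual rate k = Gd⁴/(8D³·12) = 24.58 N/mm
Working load F = kδ = 24.58·11 = 270.38 N
C = 31.0/6.4 = 4.8438; K_W = (4C−1)/(4C−4)+0.615/C = 1.3221
τ_max = K_W·8FD/(πd³) = 1.3221·81.42 = 107.64 MPa
τ_max ≤ 143 MPa → acceptable

(a) 12 coils; (b) YES, τ_max = 108 MPa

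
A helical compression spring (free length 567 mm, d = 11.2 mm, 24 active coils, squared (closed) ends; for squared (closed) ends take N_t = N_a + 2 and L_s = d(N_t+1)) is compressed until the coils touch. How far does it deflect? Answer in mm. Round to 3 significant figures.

265 mm

N_t = 26; L_s = 11.2·27 = 302.4 mm
δ_solid = L₀ − L_s = 567 − 302.4 = 264.6 mm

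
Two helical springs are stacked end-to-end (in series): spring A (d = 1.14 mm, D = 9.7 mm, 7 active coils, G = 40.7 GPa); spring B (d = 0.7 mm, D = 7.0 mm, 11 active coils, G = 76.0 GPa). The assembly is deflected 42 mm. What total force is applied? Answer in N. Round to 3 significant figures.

17.5 N

k_A = Gd⁴/(8D³N_a) = (40.7×10³)(1.14⁴)/(8·9.7³·7) = 1.345 N/mm
k_B = Gd⁴/(8D³N_a) = (76.0×10³)(0.7⁴)/(8·7.0³·11) = 0.60455 N/mm
Series: 1/k_eq = 1/1.345 + 1/0.60455 = 2.3976; k_eq = 0.41708 N/mm
F = k_eq·δ = 0.41708·42 = 17.517 N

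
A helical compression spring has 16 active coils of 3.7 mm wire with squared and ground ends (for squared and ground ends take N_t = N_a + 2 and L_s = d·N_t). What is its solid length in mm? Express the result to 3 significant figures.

66.6 mm

squared and ground ends: N_t = N_a + 2 = 16 + 2 = 18
L_s = d·N_t = 3.7 × 18 = 66.6 mm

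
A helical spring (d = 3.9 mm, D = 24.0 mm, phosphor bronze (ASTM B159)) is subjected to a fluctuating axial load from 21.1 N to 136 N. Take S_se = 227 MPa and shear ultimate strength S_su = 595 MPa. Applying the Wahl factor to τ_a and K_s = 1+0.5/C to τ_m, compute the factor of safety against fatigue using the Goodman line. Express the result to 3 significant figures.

C = D/d = 24.0/3.9 = 6.1538; K_W = (4C−1)/(4C−4)+0.615/C = 1.2455; K_s = 1+0.5/C = 1.0813
F_a = (F_max−F_min)/2 = 57.45 N; F_m = (F_max+F_min)/2 = 78.55 N
τ_a = K_W·8F_aD/(πd³) = 1.2455 × 59.19 = 73.719 MPa
τ_m = K_s·8F_mD/(πd³) = 1.0813 × 80.929 = 87.504 MPa
Goodman: 1/n_f = τ_a/S_se + τ_m/S_su = 73.719/227 + 87.504/595 = 0.32475 + 0.14707 = 0.47182
n_f = 1/0.47182 = 2.119

2.12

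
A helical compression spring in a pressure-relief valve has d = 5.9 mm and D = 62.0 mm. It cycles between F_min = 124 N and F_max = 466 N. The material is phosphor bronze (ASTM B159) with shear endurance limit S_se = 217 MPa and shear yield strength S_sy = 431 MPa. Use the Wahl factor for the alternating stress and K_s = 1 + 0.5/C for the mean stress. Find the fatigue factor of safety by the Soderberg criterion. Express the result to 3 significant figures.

C = D/d = 62.0/5.9 = 10.5085; K_W = (4C−1)/(4C−4)+0.615/C = 1.1374; K_s = 1+0.5/C = 1.0476
F_a = (F_max−F_min)/2 = 171 N; F_m = (F_max+F_min)/2 = 295 N
τ_a = K_W·8F_aD/(πd³) = 1.1374 × 131.45 = 149.52 MPa
τ_m = K_s·8F_mD/(πd³) = 1.0476 × 226.78 = 237.57 MPa
Soderberg: 1/n_f = τ_a/S_se + τ_m/S_sy = 149.52/217 + 237.57/431 = 0.68901 + 0.55120 = 1.2402
n_f = 1/1.2402 = 0.8063

0.806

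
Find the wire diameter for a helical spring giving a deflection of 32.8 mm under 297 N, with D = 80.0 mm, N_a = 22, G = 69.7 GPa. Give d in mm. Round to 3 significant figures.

Required rate k = F/δ = 297/32.8 = 9.0549 N/mm
d = (8D³N_a·k / G)^(1/4) = (8·80.0³·22·9.0549 / (69.7×10³))^0.25
  = (11707)^0.25 = 10.4018 mm

10.4 mm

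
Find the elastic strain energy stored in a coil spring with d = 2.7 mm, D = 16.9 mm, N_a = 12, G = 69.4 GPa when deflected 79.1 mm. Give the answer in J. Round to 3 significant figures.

k = Gd⁴/(8D³N_a) = (69.4×10³)(2.7⁴)/(8·16.9³·12) = 7.9595 N/mm
U = ½kδ² = 0.5 × 7.9595 × 79.1² = 24900 N·mm = 24.9 J

24.9 J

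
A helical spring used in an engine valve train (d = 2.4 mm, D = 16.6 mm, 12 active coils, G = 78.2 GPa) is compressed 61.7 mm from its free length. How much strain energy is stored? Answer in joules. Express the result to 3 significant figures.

k = Gd⁴/(8D³N_a) = (78.2×10³)(2.4⁴)/(8·16.6³·12) = 5.9082 N/mm
U = ½kδ² = 0.5 × 5.9082 × 61.7² = 11246 N·mm = 11.246 J

11.2 J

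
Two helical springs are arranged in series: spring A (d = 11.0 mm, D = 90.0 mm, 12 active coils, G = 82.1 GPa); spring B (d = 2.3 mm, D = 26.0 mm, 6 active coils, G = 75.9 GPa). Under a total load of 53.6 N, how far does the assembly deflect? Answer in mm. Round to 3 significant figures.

k_A = Gd⁴/(8D³N_a) = (82.1×10³)(11.0⁴)/(8·90.0³·12) = 17.176 N/mm
k_B = Gd⁴/(8D³N_a) = (75.9×10³)(2.3⁴)/(8·26.0³·6) = 2.5176 N/mm
Series: 1/k_eq = 1/17.176 + 1/2.5176 = 0.45542; k_eq = 2.1958 N/mm
δ = F/k_eq = 53.6/2.1958 = 24.411 mm

24.4 mm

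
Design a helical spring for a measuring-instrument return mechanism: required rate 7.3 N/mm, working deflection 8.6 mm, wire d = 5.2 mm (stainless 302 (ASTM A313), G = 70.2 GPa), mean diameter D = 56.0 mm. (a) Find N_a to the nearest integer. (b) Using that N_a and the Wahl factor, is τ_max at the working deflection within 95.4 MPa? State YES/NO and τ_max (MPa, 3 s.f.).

(a) 5 coils; (b) YES, τ_max = 72.3 MPa

N_a = Gd⁴/(8D³k) = (70.2×10³)(5.2⁴)/(8·56.0³·7.3) = 5.005 → N_a = 5
Actual rate k = Gd⁴/(8D³·5) = 7.3068 N/mm
Working load F = kδ = 7.3068·8.6 = 62.838 N
C = 56.0/5.2 = 10.7692; K_W = (4C−1)/(4C−4)+0.615/C = 1.1339
τ_max = K_W·8FD/(πd³) = 1.1339·63.73 = 72.262 MPa
τ_max ≤ 95.4 MPa → acceptable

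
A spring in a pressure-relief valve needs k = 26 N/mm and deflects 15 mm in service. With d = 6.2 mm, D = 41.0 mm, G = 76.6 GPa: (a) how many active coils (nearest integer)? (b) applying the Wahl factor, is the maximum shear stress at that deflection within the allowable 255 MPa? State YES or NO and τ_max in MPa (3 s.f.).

(a) 8 coils; (b) YES, τ_max = 207 MPa

N_a = Gd⁴/(8D³k) = (76.6×10³)(6.2⁴)/(8·41.0³·26) = 7.896 → N_a = 8
Actual rate k = Gd⁴/(8D³·8) = 25.66 N/mm
Working load F = kδ = 25.66·15 = 384.91 N
C = 41.0/6.2 = 6.6129; K_W = (4C−1)/(4C−4)+0.615/C = 1.2266
τ_max = K_W·8FD/(πd³) = 1.2266·168.62 = 206.83 MPa
τ_max ≤ 255 MPa → acceptable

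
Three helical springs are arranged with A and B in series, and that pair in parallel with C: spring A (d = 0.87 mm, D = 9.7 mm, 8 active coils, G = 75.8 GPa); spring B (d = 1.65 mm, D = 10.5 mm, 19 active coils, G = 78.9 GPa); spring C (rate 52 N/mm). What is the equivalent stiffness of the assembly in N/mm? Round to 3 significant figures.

52.6 N/mm

k_A = Gd⁴/(8D³N_a) = (75.8×10³)(0.87⁴)/(8·9.7³·8) = 0.74345 N/mm
k_B = Gd⁴/(8D³N_a) = (78.9×10³)(1.65⁴)/(8·10.5³·19) = 3.3235 N/mm
Springs A,B series: k_AB = 1/(1/0.74345+1/3.3235) = 0.60755 N/mm; parallel with C: k_eq = 0.60755+52 = 52.608 N/mm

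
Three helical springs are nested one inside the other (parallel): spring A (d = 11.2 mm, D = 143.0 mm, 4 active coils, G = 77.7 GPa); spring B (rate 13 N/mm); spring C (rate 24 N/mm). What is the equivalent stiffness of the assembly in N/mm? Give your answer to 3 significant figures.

50.1 N/mm

k_A = Gd⁴/(8D³N_a) = (77.7×10³)(11.2⁴)/(8·143.0³·4) = 13.066 N/mm
Parallel: k_eq = 13.066 + 13 + 24 = 50.066 N/mm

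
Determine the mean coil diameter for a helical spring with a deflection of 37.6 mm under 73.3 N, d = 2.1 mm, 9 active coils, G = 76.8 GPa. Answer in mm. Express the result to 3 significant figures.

Required rate k = F/δ = 73.3/37.6 = 1.9495 N/mm
D = (Gd⁴/(8N_a·k))^(1/3) = (76.8×10³·2.1⁴/(8·9·1.9495))^(1/3)
  = (10641.2)^(1/3) = 21.9953 mm

22.0 mm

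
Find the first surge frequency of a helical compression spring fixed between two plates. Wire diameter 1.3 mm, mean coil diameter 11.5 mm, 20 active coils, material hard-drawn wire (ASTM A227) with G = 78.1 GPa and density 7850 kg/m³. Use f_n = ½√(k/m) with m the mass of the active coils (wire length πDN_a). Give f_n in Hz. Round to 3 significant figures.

k = Gd⁴/(8D³N_a) = (78.1×10³)(1.3⁴)/(8·11.5³·20) = 0.91667 N/mm = 916.67 N/m
Wire length L = πDN_a = π·11.5·20 = 722.57 mm
m = ρ·(πd²/4)·L = 7850 × 1.3273×10⁻⁶ m² × 0.72257 m = 0.0075288 kg
f_n = ½√(k/m) = 0.5·√(916.67/0.0075288) = 0.5·√(1.2176e+05) = 174.47 Hz

174 Hz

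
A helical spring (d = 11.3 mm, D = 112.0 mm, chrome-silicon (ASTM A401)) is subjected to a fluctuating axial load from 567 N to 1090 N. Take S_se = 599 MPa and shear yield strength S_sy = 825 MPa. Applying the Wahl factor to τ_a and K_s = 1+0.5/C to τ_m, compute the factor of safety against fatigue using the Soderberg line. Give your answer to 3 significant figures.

3.25

C = D/d = 112.0/11.3 = 9.9115; K_W = (4C−1)/(4C−4)+0.615/C = 1.1462; K_s = 1+0.5/C = 1.0504
F_a = (F_max−F_min)/2 = 261.5 N; F_m = (F_max+F_min)/2 = 828.5 N
τ_a = K_W·8F_aD/(πd³) = 1.1462 × 51.689 = 59.246 MPa
τ_m = K_s·8F_mD/(πd³) = 1.0504 × 163.76 = 172.02 MPa
Soderberg: 1/n_f = τ_a/S_se + τ_m/S_sy = 59.246/599 + 172.02/825 = 0.09891 + 0.20851 = 0.30742
n_f = 1/0.30742 = 3.253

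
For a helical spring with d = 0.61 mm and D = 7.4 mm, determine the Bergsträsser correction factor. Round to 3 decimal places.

C = D/d = 7.4/0.61 = 12.1311
K_B = (4C+2)/(4C−3) = 50.525/45.525 = 1.1098

1.110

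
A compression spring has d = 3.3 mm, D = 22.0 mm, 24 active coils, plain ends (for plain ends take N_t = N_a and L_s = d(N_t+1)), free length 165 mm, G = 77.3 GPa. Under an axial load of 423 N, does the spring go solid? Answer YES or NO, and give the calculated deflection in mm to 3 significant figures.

k = Gd⁴/(8D³N_a) = (77.3×10³)(3.3⁴)/(8·22.0³·24) = 4.484 N/mm
N_t = 24; L_s = 3.3·25 = 82.5 mm; δ_solid = L₀ − L_s = 165 − 82.5 = 82.5 mm
δ = F/k = 423/4.484 = 94.335 mm
δ ≥ δ_solid → spring goes solid

YES, δ = 94.3 mm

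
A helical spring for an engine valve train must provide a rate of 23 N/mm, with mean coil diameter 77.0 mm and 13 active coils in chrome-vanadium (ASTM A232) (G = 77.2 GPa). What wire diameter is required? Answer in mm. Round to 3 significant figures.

10.9 mm

d = (8D³N_a·k / G)^(1/4) = (8·77.0³·13·23 / (77.2×10³))^0.25
  = (14145)^0.25 = 10.9057 mm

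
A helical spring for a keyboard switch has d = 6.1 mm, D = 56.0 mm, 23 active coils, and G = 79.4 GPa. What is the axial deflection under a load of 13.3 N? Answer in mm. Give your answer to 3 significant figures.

k = Gd⁴/(8D³N_a) = (79.4×10³)(6.1⁴)/(8·56.0³·23) = 3.4022 N/mm
δ = F/k = 13.3 / 3.4022 = 3.9093 mm

3.91 mm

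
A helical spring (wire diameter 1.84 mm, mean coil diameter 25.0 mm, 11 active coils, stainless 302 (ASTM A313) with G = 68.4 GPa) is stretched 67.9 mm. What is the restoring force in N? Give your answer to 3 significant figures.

38.7 N

k = Gd⁴/(8D³N_a) = (68.4×10³)(1.84⁴)/(8·25.0³·11) = 0.5702 N/mm
F = k·δ = 0.5702 × 67.9 = 38.716 N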